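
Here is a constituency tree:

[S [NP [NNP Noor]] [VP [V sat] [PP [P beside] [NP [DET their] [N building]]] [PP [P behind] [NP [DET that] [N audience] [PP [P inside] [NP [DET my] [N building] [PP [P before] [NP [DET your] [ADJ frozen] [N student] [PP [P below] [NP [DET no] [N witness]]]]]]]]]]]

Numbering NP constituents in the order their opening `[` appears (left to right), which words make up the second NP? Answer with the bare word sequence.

The NP opening brackets appear, in order, over: "Noor"; "their building"; "that audience inside my building before your frozen student below no witness"; "my building before your frozen student below no witness"; "your frozen student below no witness"; "no witness". The second one spans "their building".

their building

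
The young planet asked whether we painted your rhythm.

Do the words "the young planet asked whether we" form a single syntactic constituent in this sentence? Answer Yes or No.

The smallest constituent containing the whole sequence is the clause [S the young planet asked whether we painted your rhythm], but the sequence is only part of it — it straddles the boundary between noun phrase "the young planet" and verb phrase "asked whether we painted your rhythm".

No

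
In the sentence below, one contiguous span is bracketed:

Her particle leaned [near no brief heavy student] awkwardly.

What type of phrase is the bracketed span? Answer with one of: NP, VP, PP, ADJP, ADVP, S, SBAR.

PP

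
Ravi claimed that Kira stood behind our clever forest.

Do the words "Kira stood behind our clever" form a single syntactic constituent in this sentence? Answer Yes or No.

No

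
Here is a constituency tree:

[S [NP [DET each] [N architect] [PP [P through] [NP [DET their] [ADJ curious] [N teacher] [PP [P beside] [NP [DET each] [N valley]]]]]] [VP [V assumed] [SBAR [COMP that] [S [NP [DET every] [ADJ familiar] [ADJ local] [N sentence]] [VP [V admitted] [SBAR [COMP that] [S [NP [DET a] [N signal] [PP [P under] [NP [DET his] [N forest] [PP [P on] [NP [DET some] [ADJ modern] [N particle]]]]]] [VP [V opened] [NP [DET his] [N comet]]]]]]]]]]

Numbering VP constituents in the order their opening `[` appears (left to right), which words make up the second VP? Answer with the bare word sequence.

In left-to-right order the VP constituents are "assumed that every familiar local sentence admitted that a signal under his forest on some modern particle opened his comet"; "admitted that a signal under his forest on some modern particle opened his comet"; "opened his comet". Number 2 is "admitted that a signal under his forest on some modern particle opened his comet".

admitted that a signal under his forest on some modern particle opened his comet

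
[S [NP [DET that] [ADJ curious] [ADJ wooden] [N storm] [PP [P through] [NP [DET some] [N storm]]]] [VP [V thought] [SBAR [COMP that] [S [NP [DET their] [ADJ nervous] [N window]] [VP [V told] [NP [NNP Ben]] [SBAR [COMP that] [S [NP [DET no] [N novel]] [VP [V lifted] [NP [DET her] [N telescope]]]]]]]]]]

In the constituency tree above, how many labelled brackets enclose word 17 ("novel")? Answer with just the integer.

Path from the root down to the word: S → VP → SBAR → S → VP → SBAR → S → NP → N. That is 9 enclosing brackets.

9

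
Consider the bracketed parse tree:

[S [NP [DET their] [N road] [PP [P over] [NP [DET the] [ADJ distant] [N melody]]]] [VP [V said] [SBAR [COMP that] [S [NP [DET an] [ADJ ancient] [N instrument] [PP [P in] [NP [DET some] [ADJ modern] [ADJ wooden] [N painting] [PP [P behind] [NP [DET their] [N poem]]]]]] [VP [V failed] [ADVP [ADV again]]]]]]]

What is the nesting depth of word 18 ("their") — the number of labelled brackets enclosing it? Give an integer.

Path from the root down to the word: S → VP → SBAR → S → NP → PP → NP → PP → NP → DET. That is 10 enclosing brackets.

10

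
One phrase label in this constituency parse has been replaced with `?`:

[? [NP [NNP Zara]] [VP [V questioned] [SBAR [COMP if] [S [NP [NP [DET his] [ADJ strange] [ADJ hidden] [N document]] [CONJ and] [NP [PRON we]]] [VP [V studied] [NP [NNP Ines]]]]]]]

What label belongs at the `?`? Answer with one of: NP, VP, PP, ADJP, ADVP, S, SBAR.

S

The `?` node immediately contains: NP, VP. That is the internal structure of a clause, so the label is S.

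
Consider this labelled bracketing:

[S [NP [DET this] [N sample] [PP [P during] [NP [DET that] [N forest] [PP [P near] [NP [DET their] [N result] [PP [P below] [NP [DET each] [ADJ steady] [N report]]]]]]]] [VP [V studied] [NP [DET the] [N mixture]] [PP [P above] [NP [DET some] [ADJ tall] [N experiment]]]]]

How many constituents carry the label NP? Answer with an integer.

6

The NP constituents are: [NP this sample during that forest near their result below each steady report]; [NP that forest near their result below each steady report]; [NP their result below each steady report]; [NP each steady report]; [NP the mixture]; [NP some tall experiment]. Total: 6.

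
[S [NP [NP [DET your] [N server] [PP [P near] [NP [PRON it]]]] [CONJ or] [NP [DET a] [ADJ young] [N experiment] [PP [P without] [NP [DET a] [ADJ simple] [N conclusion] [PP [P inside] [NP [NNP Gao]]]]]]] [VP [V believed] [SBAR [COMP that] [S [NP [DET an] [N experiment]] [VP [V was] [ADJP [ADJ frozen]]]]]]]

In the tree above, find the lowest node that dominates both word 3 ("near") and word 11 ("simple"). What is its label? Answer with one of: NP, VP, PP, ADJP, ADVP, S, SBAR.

Both words fall inside [NP your server near it or a young experiment without a simple conclusion inside Gao] (words 1–14), and no smaller constituent contains them both. Label: NP.

NP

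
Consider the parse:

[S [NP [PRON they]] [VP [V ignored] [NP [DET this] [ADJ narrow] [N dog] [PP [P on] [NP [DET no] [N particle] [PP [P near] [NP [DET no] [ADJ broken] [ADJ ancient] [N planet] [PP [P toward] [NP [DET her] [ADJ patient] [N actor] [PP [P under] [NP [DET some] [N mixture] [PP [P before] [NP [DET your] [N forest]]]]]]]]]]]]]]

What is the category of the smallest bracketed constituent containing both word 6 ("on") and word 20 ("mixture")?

PP

The smallest bracket enclosing both words is [PP on no particle near no broken ancient planet toward her patient actor under some mixture before your forest], so the label is PP.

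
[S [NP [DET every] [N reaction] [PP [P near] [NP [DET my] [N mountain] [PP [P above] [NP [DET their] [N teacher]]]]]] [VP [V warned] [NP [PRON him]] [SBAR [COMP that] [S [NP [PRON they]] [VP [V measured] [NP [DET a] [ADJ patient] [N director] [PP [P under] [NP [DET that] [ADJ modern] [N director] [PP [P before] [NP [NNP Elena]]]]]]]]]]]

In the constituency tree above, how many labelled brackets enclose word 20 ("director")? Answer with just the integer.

9

The word sits inside N, which is inside NP, inside PP, inside NP, inside VP, inside S, inside SBAR, inside VP, inside S — 9 brackets in all.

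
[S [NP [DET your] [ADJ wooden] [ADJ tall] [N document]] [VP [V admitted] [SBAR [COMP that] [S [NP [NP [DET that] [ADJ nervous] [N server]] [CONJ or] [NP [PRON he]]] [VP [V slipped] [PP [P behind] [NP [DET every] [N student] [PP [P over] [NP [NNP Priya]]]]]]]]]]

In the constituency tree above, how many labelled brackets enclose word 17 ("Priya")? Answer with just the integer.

10

The word sits inside NNP, which is inside NP, inside PP, inside NP, inside PP, inside VP, inside S, inside SBAR, inside VP, inside S — 10 brackets in all.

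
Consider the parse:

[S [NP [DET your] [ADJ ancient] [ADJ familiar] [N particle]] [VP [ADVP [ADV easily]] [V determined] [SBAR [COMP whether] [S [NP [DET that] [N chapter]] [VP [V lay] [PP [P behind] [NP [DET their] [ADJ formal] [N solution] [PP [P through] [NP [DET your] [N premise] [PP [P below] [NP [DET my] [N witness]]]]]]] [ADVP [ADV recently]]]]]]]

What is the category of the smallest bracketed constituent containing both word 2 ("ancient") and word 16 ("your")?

Word 2 lies under S → NP → ADJ; word 16 lies under S → VP → SBAR → S → VP → PP → NP → PP → NP → DET. The lowest shared node is the S.

S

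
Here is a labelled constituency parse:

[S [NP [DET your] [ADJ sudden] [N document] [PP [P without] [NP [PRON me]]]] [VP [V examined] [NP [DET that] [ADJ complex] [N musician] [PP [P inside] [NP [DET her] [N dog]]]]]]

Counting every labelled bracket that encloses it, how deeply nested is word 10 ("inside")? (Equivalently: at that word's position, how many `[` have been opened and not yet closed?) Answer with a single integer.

Counting open brackets not yet closed at "inside": [S [VP [NP [PP [P = 5.

5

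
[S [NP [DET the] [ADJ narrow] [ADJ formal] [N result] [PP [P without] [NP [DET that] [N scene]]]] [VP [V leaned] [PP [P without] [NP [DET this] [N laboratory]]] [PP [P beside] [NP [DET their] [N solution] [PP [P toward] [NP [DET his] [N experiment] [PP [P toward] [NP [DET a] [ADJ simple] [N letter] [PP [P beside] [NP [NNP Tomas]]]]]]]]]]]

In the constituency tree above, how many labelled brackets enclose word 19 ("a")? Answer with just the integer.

The word sits inside DET, which is inside NP, inside PP, inside NP, inside PP, inside NP, inside PP, inside VP, inside S — 9 brackets in all.

9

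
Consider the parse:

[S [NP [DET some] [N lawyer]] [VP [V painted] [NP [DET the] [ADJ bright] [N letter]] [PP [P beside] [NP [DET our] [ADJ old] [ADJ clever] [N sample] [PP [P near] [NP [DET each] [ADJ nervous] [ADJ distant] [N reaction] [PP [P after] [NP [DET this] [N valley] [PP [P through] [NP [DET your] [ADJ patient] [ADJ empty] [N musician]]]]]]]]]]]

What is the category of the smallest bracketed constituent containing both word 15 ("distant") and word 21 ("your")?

NP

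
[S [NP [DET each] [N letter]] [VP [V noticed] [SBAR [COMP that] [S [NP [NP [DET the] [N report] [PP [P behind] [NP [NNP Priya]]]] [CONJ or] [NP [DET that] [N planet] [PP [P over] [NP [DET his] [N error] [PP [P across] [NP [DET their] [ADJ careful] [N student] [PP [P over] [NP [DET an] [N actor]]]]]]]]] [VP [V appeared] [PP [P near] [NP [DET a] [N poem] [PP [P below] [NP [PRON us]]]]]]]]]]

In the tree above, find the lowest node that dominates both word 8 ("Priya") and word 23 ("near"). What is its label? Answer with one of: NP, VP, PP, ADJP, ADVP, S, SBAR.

The smallest bracket enclosing both words is [S the report behind Priya or that planet over his error across their careful student over an actor appeared near a poem below us], so the label is S.

S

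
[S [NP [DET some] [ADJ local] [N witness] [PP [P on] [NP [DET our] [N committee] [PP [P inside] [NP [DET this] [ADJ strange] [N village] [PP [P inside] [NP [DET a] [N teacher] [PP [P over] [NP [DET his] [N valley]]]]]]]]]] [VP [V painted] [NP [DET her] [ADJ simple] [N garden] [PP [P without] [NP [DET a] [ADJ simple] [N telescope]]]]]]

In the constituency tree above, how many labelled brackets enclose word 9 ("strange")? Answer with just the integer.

7

Path from the root down to the word: S → NP → PP → NP → PP → NP → ADJ. That is 7 enclosing brackets.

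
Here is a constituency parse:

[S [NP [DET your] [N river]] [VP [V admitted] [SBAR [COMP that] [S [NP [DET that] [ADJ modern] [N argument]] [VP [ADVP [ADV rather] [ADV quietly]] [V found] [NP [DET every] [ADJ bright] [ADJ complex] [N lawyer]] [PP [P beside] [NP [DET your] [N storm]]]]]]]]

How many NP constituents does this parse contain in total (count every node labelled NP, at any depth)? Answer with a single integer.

4

Listing each NP by its span: [NP your river]; [NP that modern argument]; [NP every bright complex lawyer]; [NP your storm] — that makes 4.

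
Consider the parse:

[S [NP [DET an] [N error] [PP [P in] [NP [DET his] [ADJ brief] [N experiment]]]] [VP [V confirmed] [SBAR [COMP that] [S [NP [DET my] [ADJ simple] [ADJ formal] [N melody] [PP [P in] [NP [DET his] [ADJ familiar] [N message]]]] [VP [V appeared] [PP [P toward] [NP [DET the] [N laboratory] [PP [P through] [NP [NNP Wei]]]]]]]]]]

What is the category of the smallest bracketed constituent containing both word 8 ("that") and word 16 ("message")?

The smallest bracket enclosing both words is [SBAR that my simple formal melody in his familiar message appeared toward the laboratory through Wei], so the label is SBAR.

SBAR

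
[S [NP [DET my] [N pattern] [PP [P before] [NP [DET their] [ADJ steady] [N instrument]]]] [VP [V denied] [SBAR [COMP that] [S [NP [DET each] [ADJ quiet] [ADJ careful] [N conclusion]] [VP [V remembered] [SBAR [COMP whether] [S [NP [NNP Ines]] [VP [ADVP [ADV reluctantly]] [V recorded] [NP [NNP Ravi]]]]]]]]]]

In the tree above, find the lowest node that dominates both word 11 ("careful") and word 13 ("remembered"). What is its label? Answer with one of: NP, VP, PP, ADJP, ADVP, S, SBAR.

S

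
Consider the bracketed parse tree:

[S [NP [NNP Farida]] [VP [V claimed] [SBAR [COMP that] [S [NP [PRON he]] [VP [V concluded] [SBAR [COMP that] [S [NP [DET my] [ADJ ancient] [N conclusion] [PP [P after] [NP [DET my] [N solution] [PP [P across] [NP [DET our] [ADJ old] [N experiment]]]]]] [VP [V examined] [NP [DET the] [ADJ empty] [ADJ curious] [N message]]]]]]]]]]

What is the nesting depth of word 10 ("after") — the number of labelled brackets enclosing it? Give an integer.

10

The word sits inside P, which is inside PP, inside NP, inside S, inside SBAR, inside VP, inside S, inside SBAR, inside VP, inside S — 10 brackets in all.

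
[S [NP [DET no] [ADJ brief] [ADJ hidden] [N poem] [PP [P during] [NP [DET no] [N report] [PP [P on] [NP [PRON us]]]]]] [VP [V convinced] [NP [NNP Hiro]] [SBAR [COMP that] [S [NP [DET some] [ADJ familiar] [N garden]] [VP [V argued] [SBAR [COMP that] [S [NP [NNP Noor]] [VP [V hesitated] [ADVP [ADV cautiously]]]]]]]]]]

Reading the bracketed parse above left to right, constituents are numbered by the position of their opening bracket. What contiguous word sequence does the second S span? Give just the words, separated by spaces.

Opening `[S` markers occur at word positions 1, 13, 18; the second of these opens the constituent [S some familiar garden argued that Noor hesitated cautiously].

some familiar garden argued that Noor hesitated cautiously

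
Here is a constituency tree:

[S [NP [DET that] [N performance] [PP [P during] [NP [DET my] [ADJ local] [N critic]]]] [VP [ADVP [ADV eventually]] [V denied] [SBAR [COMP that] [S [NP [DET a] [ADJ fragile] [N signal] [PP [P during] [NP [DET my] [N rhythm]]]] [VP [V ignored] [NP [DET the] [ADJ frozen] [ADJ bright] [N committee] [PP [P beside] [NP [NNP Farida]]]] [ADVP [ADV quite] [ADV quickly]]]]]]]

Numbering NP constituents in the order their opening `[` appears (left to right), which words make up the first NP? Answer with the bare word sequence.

that performance during my local critic

The NP opening brackets appear, in order, over: "that performance during my local critic"; "my local critic"; "a fragile signal during my rhythm"; "my rhythm"; "the frozen bright committee beside Farida"; "Farida". The first one spans "that performance during my local critic".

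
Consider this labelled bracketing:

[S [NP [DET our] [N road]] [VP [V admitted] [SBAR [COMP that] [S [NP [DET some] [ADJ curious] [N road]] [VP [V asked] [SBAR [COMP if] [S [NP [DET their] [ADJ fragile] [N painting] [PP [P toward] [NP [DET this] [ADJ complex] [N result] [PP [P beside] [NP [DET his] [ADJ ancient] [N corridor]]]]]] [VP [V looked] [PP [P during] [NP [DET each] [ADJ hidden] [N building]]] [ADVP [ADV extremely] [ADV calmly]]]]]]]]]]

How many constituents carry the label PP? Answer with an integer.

3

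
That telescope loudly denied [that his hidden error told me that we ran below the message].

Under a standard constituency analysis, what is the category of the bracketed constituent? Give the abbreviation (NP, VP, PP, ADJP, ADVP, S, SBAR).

SBAR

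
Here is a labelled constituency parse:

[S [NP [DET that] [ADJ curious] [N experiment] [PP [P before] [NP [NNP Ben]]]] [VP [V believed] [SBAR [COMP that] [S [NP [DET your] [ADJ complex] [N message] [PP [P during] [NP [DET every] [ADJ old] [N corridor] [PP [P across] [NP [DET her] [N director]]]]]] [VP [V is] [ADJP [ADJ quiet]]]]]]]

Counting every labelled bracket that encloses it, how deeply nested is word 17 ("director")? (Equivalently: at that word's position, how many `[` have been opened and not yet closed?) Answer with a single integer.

10

The word sits inside N, which is inside NP, inside PP, inside NP, inside PP, inside NP, inside S, inside SBAR, inside VP, inside S — 10 brackets in all.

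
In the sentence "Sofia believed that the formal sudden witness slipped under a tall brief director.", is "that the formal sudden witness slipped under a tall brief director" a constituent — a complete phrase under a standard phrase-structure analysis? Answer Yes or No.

Yes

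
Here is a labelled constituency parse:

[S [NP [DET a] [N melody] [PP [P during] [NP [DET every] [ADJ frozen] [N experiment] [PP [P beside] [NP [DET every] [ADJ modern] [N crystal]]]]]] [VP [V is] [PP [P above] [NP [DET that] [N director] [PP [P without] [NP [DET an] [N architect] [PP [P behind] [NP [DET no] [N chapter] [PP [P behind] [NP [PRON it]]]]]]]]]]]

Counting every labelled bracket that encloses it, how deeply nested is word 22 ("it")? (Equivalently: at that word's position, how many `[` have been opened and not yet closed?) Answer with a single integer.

11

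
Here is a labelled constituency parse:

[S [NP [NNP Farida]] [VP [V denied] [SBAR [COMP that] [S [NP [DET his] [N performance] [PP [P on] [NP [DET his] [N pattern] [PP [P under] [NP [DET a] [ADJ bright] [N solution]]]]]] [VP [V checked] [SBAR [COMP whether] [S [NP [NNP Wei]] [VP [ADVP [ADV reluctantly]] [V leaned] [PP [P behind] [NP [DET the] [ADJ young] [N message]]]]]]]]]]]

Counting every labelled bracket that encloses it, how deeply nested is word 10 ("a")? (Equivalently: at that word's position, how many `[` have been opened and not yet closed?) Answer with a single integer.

10

Counting open brackets not yet closed at "a": [S [VP [SBAR [S [NP [PP [NP [PP [NP [DET = 10.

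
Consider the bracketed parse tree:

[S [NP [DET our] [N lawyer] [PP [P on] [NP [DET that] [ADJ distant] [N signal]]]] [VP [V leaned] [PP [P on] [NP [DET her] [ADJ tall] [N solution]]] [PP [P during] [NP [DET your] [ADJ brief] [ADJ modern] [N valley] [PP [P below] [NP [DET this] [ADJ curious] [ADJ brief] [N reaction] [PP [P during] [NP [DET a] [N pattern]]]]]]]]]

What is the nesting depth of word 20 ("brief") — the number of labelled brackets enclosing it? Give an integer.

7

Path from the root down to the word: S → VP → PP → NP → PP → NP → ADJ. That is 7 enclosing brackets.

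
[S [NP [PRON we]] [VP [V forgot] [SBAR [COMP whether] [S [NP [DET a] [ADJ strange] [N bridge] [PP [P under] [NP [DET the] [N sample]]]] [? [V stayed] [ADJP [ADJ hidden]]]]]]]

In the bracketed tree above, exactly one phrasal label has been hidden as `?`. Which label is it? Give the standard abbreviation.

A constituent whose immediate children are V 'stayed', ADJP is a verb phrase: VP.

VP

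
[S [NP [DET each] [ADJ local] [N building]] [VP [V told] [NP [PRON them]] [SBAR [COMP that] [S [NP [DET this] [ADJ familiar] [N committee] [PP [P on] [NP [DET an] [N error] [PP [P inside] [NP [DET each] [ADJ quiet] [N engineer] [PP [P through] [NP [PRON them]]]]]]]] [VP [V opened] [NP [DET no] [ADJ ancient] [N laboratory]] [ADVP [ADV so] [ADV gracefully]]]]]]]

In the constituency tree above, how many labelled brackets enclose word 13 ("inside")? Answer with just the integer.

9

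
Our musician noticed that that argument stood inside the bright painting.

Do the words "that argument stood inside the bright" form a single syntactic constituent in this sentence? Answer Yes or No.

The smallest constituent containing the whole sequence is the clause [S that argument stood inside the bright painting], but the sequence is only part of it — it straddles the boundary between noun phrase "that argument" and verb phrase "stood inside the bright painting".

No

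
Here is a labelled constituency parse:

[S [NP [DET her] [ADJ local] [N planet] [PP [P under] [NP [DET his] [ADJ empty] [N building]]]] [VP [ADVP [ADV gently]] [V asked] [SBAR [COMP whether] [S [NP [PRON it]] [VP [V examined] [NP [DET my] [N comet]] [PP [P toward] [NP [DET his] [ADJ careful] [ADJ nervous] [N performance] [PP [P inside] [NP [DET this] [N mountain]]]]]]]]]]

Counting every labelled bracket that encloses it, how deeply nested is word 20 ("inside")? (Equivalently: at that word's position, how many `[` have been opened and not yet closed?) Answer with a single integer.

9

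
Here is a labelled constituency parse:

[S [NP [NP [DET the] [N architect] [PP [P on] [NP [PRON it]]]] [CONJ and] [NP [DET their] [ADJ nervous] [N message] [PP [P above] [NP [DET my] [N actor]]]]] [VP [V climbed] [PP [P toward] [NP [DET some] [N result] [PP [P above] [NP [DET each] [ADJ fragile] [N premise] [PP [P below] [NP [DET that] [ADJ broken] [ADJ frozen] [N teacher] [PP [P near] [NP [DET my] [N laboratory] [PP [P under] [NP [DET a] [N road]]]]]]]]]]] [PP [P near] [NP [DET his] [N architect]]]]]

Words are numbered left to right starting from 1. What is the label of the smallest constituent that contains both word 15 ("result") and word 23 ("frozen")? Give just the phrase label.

NP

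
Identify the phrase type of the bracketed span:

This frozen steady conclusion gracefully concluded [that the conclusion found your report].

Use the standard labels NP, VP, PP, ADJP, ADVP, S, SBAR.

SBAR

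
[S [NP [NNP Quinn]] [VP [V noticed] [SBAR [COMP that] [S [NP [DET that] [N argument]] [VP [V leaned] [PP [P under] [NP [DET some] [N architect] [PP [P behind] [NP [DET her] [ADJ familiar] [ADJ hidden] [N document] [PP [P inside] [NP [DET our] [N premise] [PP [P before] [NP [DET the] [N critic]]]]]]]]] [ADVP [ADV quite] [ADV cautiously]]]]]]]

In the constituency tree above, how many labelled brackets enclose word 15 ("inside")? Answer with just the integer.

Path from the root down to the word: S → VP → SBAR → S → VP → PP → NP → PP → NP → PP → P. That is 11 enclosing brackets.

11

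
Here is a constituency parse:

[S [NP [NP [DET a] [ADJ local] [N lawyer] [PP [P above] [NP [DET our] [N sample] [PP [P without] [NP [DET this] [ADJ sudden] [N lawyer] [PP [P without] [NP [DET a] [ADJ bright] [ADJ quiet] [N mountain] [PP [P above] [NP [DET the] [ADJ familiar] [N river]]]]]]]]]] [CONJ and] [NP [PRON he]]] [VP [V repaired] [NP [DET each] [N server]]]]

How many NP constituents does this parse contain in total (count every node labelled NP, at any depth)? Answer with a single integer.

The NP constituents are: [NP a local lawyer above our sample without this sudden lawyer without a bright quiet mountain above the familiar river and he]; [NP a local lawyer above our sample without this sudden lawyer without a bright quiet mountain above the familiar river]; [NP our sample without this sudden lawyer without a bright quiet mountain above the familiar river]; [NP this sudden lawyer without a bright quiet mountain above the familiar river]; [NP a bright quiet mountain above the familiar river]; [NP the familiar river] …. Total: 8.

8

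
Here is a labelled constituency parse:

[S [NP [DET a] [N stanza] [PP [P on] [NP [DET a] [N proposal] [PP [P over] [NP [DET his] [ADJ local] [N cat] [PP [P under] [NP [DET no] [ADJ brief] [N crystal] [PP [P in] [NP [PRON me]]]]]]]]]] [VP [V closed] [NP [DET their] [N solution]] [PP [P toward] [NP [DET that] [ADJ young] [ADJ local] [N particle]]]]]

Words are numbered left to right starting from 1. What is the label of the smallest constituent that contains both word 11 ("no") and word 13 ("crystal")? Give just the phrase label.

NP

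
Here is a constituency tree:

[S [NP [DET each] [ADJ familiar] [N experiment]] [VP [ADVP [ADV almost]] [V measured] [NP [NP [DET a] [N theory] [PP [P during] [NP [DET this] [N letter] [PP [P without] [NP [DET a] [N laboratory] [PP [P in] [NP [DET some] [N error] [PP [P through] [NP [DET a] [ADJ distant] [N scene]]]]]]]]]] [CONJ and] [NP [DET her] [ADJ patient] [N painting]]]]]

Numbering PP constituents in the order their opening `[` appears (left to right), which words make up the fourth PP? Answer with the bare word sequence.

through a distant scene

Opening `[PP` markers occur at word positions 8, 11, 14, 17; the fourth of these opens the constituent [PP through a distant scene].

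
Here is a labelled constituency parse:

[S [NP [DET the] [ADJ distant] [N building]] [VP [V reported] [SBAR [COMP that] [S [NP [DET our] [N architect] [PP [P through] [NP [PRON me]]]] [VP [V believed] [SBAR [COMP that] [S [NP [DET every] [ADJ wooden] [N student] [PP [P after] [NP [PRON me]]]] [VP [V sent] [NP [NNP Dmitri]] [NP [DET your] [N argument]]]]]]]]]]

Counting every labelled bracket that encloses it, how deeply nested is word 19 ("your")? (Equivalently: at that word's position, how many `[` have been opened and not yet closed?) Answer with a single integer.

10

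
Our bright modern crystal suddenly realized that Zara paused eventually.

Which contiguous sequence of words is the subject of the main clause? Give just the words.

our bright modern crystal

In the main clause the verb is "realized"; the NP preceding it, "our bright modern crystal", is the subject.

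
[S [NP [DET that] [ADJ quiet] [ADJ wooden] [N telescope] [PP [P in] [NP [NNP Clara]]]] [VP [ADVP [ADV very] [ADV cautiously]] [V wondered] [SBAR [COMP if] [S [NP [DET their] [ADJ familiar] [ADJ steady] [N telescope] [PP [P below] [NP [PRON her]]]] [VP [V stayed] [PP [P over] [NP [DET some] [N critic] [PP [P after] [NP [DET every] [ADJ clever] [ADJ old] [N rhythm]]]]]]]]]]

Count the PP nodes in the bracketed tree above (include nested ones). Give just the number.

4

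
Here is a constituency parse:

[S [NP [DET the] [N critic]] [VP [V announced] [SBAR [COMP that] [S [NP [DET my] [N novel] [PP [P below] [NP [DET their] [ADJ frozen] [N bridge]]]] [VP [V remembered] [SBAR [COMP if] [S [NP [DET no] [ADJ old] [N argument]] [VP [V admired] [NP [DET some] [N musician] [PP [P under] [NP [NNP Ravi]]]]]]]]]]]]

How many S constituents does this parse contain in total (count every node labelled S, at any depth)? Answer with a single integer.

3

The S constituents are: [S the critic announced that my novel below their frozen bridge remembered if no old argument admired some musician under Ravi]; [S my novel below their frozen bridge remembered if no old argument admired some musician under Ravi]; [S no old argument admired some musician under Ravi]. Total: 3.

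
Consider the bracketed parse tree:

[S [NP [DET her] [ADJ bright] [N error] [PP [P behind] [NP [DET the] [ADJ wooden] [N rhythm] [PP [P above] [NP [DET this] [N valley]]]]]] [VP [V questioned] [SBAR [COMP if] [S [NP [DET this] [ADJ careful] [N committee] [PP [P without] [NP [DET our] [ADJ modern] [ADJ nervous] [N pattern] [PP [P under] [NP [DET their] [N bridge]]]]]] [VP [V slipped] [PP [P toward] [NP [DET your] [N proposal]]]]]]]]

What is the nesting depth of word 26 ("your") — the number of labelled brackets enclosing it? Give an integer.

8

Path from the root down to the word: S → VP → SBAR → S → VP → PP → NP → DET. That is 8 enclosing brackets.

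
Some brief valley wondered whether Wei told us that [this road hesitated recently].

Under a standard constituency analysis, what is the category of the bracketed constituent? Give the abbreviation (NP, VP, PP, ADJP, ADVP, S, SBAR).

S

The span is built around the head "hesitated" — a clause (S).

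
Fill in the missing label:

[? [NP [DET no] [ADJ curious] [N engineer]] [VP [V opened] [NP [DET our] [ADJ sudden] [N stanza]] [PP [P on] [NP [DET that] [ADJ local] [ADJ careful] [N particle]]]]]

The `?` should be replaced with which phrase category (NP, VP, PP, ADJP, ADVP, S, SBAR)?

Looking at what the `?` directly dominates — NP, VP — this is a clause (S).

S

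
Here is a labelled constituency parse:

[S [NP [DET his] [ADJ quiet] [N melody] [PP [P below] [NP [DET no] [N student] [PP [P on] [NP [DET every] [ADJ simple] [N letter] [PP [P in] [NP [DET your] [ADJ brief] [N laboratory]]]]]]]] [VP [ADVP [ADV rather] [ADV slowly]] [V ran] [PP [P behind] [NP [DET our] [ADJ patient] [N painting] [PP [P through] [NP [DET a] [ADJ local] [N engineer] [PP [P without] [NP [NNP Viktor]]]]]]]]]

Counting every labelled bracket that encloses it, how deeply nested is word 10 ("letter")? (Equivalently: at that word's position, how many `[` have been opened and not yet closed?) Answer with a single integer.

Path from the root down to the word: S → NP → PP → NP → PP → NP → N. That is 7 enclosing brackets.

7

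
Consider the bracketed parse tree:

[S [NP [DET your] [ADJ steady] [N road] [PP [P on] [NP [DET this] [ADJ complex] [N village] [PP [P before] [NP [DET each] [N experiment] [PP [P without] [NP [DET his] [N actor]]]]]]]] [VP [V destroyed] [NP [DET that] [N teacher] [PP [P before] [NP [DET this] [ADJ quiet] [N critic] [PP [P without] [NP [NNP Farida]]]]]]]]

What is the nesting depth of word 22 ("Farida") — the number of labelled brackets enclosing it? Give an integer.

8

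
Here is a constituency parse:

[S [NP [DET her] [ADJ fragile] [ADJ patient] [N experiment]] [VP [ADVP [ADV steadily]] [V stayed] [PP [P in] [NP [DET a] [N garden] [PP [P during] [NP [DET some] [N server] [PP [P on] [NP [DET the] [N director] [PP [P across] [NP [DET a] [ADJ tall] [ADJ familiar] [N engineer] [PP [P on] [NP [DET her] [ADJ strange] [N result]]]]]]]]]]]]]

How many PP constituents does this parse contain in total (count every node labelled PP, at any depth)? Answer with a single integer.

5

The PP constituents are: [PP in a garden during some server on the director across a tall familiar engineer on her strange result]; [PP during some server on the director across a tall familiar engineer on her strange result]; [PP on the director across a tall familiar engineer on her strange result]; [PP across a tall familiar engineer on her strange result]; [PP on her strange result]. Total: 5.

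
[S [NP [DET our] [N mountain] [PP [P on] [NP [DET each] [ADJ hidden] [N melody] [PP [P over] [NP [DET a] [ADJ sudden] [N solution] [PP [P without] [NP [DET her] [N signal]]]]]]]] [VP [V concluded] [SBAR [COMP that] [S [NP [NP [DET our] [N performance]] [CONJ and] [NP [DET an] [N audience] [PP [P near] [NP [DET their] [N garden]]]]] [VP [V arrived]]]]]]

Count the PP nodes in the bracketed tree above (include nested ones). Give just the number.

4

Scanning left to right, an opening `[PP` appears at word positions 3, 7, 11, 21 — 4 in total.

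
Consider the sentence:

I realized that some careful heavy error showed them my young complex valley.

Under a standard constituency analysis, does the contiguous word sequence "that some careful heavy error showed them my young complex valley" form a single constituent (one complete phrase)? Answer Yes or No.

Yes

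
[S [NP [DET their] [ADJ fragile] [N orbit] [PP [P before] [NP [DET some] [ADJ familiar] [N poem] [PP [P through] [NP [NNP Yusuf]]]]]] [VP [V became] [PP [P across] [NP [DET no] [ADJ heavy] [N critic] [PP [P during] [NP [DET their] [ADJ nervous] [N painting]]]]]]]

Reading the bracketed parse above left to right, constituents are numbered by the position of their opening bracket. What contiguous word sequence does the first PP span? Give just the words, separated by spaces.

Opening `[PP` markers occur at word positions 4, 8, 11, 15; the first of these opens the constituent [PP before some familiar poem through Yusuf].

before some familiar poem through Yusuf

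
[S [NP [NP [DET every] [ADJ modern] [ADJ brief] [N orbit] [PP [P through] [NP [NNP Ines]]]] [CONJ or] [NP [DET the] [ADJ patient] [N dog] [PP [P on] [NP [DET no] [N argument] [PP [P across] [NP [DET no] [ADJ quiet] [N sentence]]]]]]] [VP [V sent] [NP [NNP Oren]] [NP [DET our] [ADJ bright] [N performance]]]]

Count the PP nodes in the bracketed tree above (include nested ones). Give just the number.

Listing each PP by its span: [PP through Ines]; [PP on no argument across no quiet sentence]; [PP across no quiet sentence] — that makes 3.

3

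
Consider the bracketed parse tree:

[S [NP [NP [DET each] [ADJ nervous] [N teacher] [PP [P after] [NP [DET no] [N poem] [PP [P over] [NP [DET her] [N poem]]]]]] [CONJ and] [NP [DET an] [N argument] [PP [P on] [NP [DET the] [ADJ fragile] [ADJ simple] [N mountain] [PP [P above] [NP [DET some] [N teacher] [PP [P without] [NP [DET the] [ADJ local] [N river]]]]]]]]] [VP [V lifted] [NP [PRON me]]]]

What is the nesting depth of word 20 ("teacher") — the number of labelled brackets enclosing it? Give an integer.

Path from the root down to the word: S → NP → NP → PP → NP → PP → NP → N. That is 8 enclosing brackets.

8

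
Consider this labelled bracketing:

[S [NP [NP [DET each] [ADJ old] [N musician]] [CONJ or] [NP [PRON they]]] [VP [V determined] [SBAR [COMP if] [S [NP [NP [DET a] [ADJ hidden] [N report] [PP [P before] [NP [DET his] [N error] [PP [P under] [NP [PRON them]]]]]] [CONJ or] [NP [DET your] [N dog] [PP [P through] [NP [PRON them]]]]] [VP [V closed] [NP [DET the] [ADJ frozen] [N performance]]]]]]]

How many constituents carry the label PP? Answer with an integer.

3

Listing each PP by its span: [PP before his error under them]; [PP under them]; [PP through them] — that makes 3.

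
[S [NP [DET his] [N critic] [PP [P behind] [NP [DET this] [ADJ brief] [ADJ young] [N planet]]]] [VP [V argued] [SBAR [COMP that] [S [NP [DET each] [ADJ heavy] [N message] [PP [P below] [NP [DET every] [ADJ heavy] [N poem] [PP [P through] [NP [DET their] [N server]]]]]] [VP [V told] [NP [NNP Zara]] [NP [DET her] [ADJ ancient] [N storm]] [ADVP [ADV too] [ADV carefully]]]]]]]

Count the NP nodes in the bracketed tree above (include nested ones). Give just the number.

The NP constituents are: [NP his critic behind this brief young planet]; [NP this brief young planet]; [NP each heavy message below every heavy poem through their server]; [NP every heavy poem through their server]; [NP their server]; [NP Zara] …. Total: 7.

7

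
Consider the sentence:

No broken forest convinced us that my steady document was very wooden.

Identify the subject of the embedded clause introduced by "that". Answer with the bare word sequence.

"my steady document" is the NP that combines with the VP headed by "was" to form the embedded clause introduced by "that" — the subject.

my steady document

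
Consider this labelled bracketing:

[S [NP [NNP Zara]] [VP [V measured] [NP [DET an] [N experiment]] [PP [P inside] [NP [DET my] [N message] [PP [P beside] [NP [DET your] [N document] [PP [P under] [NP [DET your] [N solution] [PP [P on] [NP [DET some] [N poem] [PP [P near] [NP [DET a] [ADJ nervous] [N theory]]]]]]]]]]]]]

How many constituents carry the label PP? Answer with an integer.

The PP constituents are: [PP inside my message beside your document under your solution on some poem near a nervous theory]; [PP beside your document under your solution on some poem near a nervous theory]; [PP under your solution on some poem near a nervous theory]; [PP on some poem near a nervous theory]; [PP near a nervous theory]. Total: 5.

5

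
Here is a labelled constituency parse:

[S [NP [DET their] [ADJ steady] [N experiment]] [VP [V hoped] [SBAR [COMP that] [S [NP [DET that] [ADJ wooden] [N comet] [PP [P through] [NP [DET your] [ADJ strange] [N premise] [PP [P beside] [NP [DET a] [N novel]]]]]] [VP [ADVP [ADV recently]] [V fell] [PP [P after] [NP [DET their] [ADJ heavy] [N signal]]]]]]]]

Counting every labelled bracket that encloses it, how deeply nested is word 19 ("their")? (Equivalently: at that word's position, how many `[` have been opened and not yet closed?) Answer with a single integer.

8

Path from the root down to the word: S → VP → SBAR → S → VP → PP → NP → DET. That is 8 enclosing brackets.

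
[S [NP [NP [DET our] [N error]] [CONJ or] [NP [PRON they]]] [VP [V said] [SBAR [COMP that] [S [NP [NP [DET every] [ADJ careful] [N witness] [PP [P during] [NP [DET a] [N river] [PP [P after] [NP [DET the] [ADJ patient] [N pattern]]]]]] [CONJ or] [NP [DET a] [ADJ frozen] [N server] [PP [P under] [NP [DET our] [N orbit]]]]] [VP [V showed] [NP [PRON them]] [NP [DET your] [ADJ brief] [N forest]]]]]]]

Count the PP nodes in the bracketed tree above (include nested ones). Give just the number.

Listing each PP by its span: [PP during a river after the patient pattern]; [PP after the patient pattern]; [PP under our orbit] — that makes 3.

3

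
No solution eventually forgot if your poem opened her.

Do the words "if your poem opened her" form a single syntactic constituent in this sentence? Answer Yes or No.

Yes

"if your poem opened her" is exactly the subordinate clause [SBAR if your poem opened her], a complete constituent.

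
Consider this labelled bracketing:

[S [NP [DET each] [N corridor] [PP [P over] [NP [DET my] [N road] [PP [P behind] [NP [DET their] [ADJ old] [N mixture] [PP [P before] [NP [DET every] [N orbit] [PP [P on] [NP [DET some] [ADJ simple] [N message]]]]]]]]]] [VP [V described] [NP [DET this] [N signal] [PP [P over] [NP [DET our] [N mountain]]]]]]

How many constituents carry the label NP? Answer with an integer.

Scanning left to right, an opening `[NP` appears at word positions 1, 4, 7, 11, 14, 18, 21 — 7 in total.

7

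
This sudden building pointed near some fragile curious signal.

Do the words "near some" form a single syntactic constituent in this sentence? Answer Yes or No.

No

"near" belongs to the preposition "near" while "some" belongs to the noun phrase "some fragile curious signal"; a span that runs across that boundary is not a single phrase.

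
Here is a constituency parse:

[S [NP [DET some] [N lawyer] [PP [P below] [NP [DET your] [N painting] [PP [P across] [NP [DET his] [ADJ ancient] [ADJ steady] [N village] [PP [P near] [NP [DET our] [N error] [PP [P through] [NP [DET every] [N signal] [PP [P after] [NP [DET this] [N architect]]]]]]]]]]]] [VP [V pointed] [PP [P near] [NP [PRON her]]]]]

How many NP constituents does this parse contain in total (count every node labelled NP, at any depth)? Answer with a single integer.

The NP constituents are: [NP some lawyer below your painting across his ancient steady village near our error through every signal after this architect]; [NP your painting across his ancient steady village near our error through every signal after this architect]; [NP his ancient steady village near our error through every signal after this architect]; [NP our error through every signal after this architect]; [NP every signal after this architect]; [NP this architect] …. Total: 7.

7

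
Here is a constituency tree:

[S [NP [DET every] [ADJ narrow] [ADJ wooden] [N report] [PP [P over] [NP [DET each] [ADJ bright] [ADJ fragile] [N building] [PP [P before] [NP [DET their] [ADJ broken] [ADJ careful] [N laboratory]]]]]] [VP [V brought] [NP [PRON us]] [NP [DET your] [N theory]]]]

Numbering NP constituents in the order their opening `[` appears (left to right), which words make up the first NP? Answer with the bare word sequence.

Opening `[NP` markers occur at word positions 1, 6, 11, 16, 17; the first of these opens the constituent [NP every narrow wooden report over each bright fragile building before their broken careful laboratory].

every narrow wooden report over each bright fragile building before their broken careful laboratory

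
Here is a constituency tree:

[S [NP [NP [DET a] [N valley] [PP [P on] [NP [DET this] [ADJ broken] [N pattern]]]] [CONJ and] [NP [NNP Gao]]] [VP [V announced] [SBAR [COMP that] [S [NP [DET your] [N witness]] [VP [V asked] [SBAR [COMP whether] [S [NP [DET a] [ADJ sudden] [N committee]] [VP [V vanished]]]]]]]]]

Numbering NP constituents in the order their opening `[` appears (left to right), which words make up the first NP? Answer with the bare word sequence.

Opening `[NP` markers occur at word positions 1, 1, 4, 8, 11, 15; the first of these opens the constituent [NP a valley on this broken pattern and Gao].

a valley on this broken pattern and Gao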